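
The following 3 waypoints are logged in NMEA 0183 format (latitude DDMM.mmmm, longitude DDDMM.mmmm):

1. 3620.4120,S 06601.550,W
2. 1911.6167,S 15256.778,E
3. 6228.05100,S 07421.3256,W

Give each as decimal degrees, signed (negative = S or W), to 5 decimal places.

1. -36.34020, -66.02583
2. -19.19361, 152.94630
3. -62.46752, -74.35543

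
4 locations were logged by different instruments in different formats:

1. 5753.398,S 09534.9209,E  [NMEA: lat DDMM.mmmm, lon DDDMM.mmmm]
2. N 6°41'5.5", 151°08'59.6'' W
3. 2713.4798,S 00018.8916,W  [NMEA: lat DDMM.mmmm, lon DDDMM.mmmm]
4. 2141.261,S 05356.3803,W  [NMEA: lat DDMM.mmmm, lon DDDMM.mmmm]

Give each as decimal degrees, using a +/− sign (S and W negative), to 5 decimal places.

1. -57.88997, 95.58202
2. 6.68486, -151.14989
3. -27.22466, -0.31486
4. -21.68768, -53.93967

Point 1:
  Latitude: split at 2 digits → 57° and 53.398′; 57 + 53.398/60 = 57.889967
  S → negative
  λ: degrees = first 3 digits = 95, minutes = 34.9209; 95 + 34.9209/60 = 95.582015
  E ⇒ keep positive
Point 2:
  Lat: 6° + 41/60 + 5.5/3600 = 6 + 0.683333 + 0.001528 = 6.684861
  N → positive
  Longitude: 151° + 8/60 + 59.6/3600 = 151 + 0.133333 + 0.016556 = 151.149889
  W ⇒ negate
Point 3:
  Latitude: split at 2 digits → 27° and 13.4798′; 27 + 13.4798/60 = 27.224663
  hemisphere S, so the sign is −
  Lon: degrees = first 3 digits = 0, minutes = 18.8916; 0 + 18.8916/60 = 0.314860
  W ⇒ negate
Point 4:
  Latitude: split at 2 digits → 21° and 41.261′; 21 + 41.261/60 = 21.687683
  S ⇒ negate
  λ: degrees = first 3 digits = 53, minutes = 56.3803; 53 + 56.3803/60 = 53.939672
  W ⇒ negate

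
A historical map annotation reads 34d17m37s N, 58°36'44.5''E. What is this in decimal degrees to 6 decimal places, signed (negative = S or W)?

34.293611, 58.612361

Lat: 17′ + 37″ = 17.61667′; 34 + 17.61667/60 = 34.2936111
N ⇒ keep positive
Longitude: 36′ + 44.5″ = 36.74167′; 58 + 36.74167/60 = 58.6123611
E → positive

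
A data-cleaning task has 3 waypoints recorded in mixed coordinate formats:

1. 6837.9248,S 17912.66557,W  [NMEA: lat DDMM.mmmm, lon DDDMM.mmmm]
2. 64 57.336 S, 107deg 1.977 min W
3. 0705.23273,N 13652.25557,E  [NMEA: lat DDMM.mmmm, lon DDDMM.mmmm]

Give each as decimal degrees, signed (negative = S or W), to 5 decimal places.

Point 1:
  φ: degrees = first 2 digits = 68, minutes = 37.9248; 68 + 37.9248/60 = 68.632080
  S → negative
  λ: degrees = first 3 digits = 179, minutes = 12.66557; 179 + 12.66557/60 = 179.211093
  W → negative
Point 2:
  φ: 57.336′ = 0.955600°; total 64.955600
  S ⇒ negate
  λ: 107 + 1.977/60 = 107.032950
  W ⇒ negate
Point 3:
  Lat: split at 2 digits → 07° and 5.23273′; 7 + 5.23273/60 = 7.087212
  N ⇒ keep positive
  Longitude: split at 3 digits → 136° and 52.25557′; 136 + 52.25557/60 = 136.870926
  E ⇒ keep positive

1. -68.63208, -179.21109
2. -64.95560, -107.03295
3. 7.08721, 136.87093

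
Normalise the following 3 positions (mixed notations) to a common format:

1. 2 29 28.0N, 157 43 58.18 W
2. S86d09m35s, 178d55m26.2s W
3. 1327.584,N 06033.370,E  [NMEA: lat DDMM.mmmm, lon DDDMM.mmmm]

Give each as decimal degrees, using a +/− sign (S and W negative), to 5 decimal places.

1. 2.49111, -157.73283
2. -86.15972, -178.92394
3. 13.45973, 60.55617

Point 1:
  φ: 29′ + 28″ = 29.46667′; 2 + 29.46667/60 = 2.491111
  N → positive
  Lon: 157 + 43/60 + 58.18/3600 = 157.732828
  W ⇒ negate
Point 2:
  Lat: 86 + 9/60 + 35/3600 = 86.159722
  hemisphere S, so the sign is −
  Longitude: 178 + 55/60 + 26.2/3600 = 178.923944
  W → negative
Point 3:
  φ: split at 2 digits → 13° and 27.584′; 13 + 27.584/60 = 13.459733
  N → positive
  λ: degrees = first 3 digits = 60, minutes = 33.37; 60 + 33.37/60 = 60.556167
  E → positive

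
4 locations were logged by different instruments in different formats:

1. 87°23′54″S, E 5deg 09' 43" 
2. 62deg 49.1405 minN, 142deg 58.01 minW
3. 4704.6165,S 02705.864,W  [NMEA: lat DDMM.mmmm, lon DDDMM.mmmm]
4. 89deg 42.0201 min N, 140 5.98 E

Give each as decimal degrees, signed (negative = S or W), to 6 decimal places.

Point 1:
  Lat: 87 + 23/60 + 54/3600 = 87.3983333
  S ⇒ negate
  λ: 9′ + 43″ = 9.71667′; 5 + 9.71667/60 = 5.1619444
  E → positive
Point 2:
  Latitude: 49.1405′ = 0.819008°; total 62.8190083
  N → positive
  Longitude: 142 + 58.01/60 = 142.9668333
  W ⇒ negate
Point 3:
  Latitude: split at 2 digits → 47° and 4.6165′; 47 + 4.6165/60 = 47.0769417
  S → negative
  λ: split at 3 digits → 027° and 5.864′; 27 + 5.864/60 = 27.0977333
  hemisphere W, so the sign is −
Point 4:
  φ: 89 + 42.0201/60 = 89.7003350
  N ⇒ keep positive
  Lon: 140 + 5.98/60 = 140.0996667
  E ⇒ keep positive

1. -87.398333, 5.161944
2. 62.819008, -142.966833
3. -47.076942, -27.097733
4. 89.700335, 140.099667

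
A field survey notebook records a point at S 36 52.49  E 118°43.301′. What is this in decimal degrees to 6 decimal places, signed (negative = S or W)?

Latitude: 52.49′ = 0.874833°; total 36.8748333
S → negative
λ: 43.301′ = 0.721683°; total 118.7216833
E → positive

-36.874833, 118.721683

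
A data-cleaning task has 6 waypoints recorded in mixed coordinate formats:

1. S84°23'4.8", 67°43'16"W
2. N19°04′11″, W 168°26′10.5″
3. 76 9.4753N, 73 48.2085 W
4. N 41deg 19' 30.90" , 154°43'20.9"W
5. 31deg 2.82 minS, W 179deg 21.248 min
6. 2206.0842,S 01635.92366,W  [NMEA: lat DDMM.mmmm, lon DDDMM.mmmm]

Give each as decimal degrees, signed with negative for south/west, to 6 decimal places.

1. -84.384667, -67.721111
2. 19.069722, -168.436250
3. 76.157922, -73.803475
4. 41.325250, -154.722472
5. -31.047000, -179.354133
6. -22.101403, -16.598728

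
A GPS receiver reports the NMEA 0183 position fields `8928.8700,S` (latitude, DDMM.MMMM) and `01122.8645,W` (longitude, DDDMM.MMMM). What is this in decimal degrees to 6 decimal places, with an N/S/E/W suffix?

89.481167° S, 11.381075° W

φ: split at 2 digits → 89° and 28.87′; 89 + 28.87/60 = 89.4811667
Lon: degrees = first 3 digits = 11, minutes = 22.8645; 11 + 22.8645/60 = 11.3810750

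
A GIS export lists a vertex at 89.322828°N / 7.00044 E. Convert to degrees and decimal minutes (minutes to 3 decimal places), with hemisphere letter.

Latitude: fractional part 0.322828 → 19.36968 minutes
Lon: 7° + 0.000440 × 60 = 7° 0.02640′

89° 19.370′ N, 7° 0.026′ E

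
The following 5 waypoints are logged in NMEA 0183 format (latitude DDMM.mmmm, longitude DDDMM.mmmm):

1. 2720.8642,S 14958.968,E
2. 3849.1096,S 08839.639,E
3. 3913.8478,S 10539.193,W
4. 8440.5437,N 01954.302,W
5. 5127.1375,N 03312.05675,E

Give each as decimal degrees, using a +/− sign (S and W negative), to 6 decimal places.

1. -27.347737, 149.982800
2. -38.818493, 88.660650
3. -39.230797, -105.653217
4. 84.675728, -19.905033
5. 51.452292, 33.200946

Point 1:
  Lat: degrees = first 2 digits = 27, minutes = 20.8642; 27 + 20.8642/60 = 27.3477367
  hemisphere S, so the sign is −
  Longitude: split at 3 digits → 149° and 58.968′; 149 + 58.968/60 = 149.9828000
  E ⇒ keep positive
Point 2:
  Latitude: split at 2 digits → 38° and 49.1096′; 38 + 49.1096/60 = 38.8184933
  S ⇒ negate
  Lon: split at 3 digits → 088° and 39.639′; 88 + 39.639/60 = 88.6606500
  E ⇒ keep positive
Point 3:
  Lat: degrees = first 2 digits = 39, minutes = 13.8478; 39 + 13.8478/60 = 39.2307967
  S ⇒ negate
  Longitude: degrees = first 3 digits = 105, minutes = 39.193; 105 + 39.193/60 = 105.6532167
  W → negative
Point 4:
  Latitude: split at 2 digits → 84° and 40.5437′; 84 + 40.5437/60 = 84.6757283
  N ⇒ keep positive
  λ: degrees = first 3 digits = 19, minutes = 54.302; 19 + 54.302/60 = 19.9050333
  W ⇒ negate
Point 5:
  Lat: split at 2 digits → 51° and 27.1375′; 51 + 27.1375/60 = 51.4522917
  N → positive
  Longitude: split at 3 digits → 033° and 12.05675′; 33 + 12.05675/60 = 33.2009458
  E ⇒ keep positive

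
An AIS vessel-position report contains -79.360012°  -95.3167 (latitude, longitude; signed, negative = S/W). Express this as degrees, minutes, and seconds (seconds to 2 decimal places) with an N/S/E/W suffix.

Latitude is negative → S; |value| = 79.360012
Latitude: whole degrees 79; 21.60072′ → 21′ and 36.0432″
Longitude is negative → W; |value| = 95.316700
Longitude: whole degrees 95; 19.00200′ → 19′ and 0.1200″

79°21′36.04″ S, 95°19′0.12″ W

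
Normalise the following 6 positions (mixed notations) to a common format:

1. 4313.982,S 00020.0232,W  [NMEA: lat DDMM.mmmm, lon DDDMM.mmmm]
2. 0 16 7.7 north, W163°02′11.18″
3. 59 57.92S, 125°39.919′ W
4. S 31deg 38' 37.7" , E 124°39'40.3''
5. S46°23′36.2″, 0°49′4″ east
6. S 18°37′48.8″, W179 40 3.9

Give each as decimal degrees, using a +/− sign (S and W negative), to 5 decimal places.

1. -43.23303, -0.33372
2. 0.26881, -163.03644
3. -59.96533, -125.66532
4. -31.64381, 124.66119
5. -46.39339, 0.81778
6. -18.63022, -179.66775

Point 1:
  Latitude: degrees = first 2 digits = 43, minutes = 13.982; 43 + 13.982/60 = 43.233033
  S ⇒ negate
  Lon: split at 3 digits → 000° and 20.0232′; 0 + 20.0232/60 = 0.333720
  W ⇒ negate
Point 2:
  φ: 0 + 16/60 + 7.7/3600 = 0.268806
  N ⇒ keep positive
  λ: 163 + 2/60 + 11.18/3600 = 163.036439
  W → negative
Point 3:
  Latitude: 59 + 57.92/60 = 59.965333
  S → negative
  Longitude: 125 + 39.919/60 = 125.665317
  hemisphere W, so the sign is −
Point 4:
  Lat: 38′ + 37.7″ = 38.62833′; 31 + 38.62833/60 = 31.643806
  hemisphere S, so the sign is −
  Longitude: 124 + 39/60 + 40.3/3600 = 124.661194
  E ⇒ keep positive
Point 5:
  φ: 46° + 23/60 + 36.2/3600 = 46 + 0.383333 + 0.010056 = 46.393389
  S → negative
  Longitude: 0 + 49/60 + 4/3600 = 0.817778
  E ⇒ keep positive
Point 6:
  Lat: 18 + 37/60 + 48.8/3600 = 18.630222
  S → negative
  Longitude: 179 + 40/60 + 3.9/3600 = 179.667750
  W → negative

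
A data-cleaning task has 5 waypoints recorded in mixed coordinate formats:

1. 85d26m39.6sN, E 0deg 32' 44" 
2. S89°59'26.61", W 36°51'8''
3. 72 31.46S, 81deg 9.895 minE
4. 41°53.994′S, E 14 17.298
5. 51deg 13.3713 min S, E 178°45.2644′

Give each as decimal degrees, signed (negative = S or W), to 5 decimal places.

1. 85.44433, 0.54556
2. -89.99073, -36.85222
3. -72.52433, 81.16492
4. -41.89990, 14.28830
5. -51.22286, 178.75441

Point 1:
  Latitude: 85 + 26/60 + 39.6/3600 = 85.444333
  N → positive
  Lon: 0° + 32/60 + 44/3600 = 0 + 0.533333 + 0.012222 = 0.545556
  E ⇒ keep positive
Point 2:
  φ: 59′ + 26.61″ = 59.44350′; 89 + 59.44350/60 = 89.990725
  hemisphere S, so the sign is −
  λ: 51′ + 8″ = 51.13333′; 36 + 51.13333/60 = 36.852222
  W ⇒ negate
Point 3:
  Latitude: 31.46′ = 0.524333°; total 72.524333
  S → negative
  Lon: 9.895′ = 0.164917°; total 81.164917
  E → positive
Point 4:
  Lat: 41 + 53.994/60 = 41.899900
  hemisphere S, so the sign is −
  Lon: 14 + 17.298/60 = 14.288300
  E → positive
Point 5:
  φ: 51 + 13.3713/60 = 51.222855
  hemisphere S, so the sign is −
  Longitude: 45.2644′ = 0.754407°; total 178.754407
  E ⇒ keep positive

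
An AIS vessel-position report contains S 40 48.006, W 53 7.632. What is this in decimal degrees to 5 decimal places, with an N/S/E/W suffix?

φ: 48.006′ = 0.800100°; total 40.800100
λ: 53 + 7.632/60 = 53.127200

40.80010° S, 53.12720° W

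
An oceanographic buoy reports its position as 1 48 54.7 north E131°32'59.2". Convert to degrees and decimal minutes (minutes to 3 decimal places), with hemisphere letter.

1° 48.912′ N, 131° 32.987′ E

Latitude: 48 + 54.7/60 = 48.91167′
Longitude: seconds/60 = 0.98667; minutes = 32 + 0.98667 = 32.98667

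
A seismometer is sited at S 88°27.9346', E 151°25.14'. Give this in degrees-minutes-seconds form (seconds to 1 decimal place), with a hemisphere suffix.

88°27′56.1″ S, 151°25′8.4″ E

Latitude: 27.93460′ → 27′ and 0.93460 × 60 = 56.076″
λ: 25.14000′ → 25′ and 0.14000 × 60 = 8.400″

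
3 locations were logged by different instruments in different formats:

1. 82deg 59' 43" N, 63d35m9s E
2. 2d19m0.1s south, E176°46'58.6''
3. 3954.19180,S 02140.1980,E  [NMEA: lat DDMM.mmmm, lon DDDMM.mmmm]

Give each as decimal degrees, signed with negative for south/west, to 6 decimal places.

1. 82.995278, 63.585833
2. -2.316694, 176.782944
3. -39.903197, 21.669967

Point 1:
  Lat: 82° + 59/60 + 43/3600 = 82 + 0.983333 + 0.011944 = 82.9952778
  N → positive
  λ: 63 + 35/60 + 9/3600 = 63.5858333
  E ⇒ keep positive
Point 2:
  φ: 2 + 19/60 + 0.1/3600 = 2.3166944
  hemisphere S, so the sign is −
  Lon: 176 + 46/60 + 58.6/3600 = 176.7829444
  E ⇒ keep positive
Point 3:
  Latitude: degrees = first 2 digits = 39, minutes = 54.1918; 39 + 54.1918/60 = 39.9031967
  S ⇒ negate
  Longitude: split at 3 digits → 021° and 40.198′; 21 + 40.198/60 = 21.6699667
  E → positive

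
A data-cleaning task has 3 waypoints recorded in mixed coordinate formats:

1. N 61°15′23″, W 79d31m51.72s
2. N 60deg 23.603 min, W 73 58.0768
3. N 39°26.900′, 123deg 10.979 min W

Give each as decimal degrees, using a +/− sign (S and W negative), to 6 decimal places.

Point 1:
  Lat: 61 + 15/60 + 23/3600 = 61.2563889
  N ⇒ keep positive
  λ: 31′ + 51.72″ = 31.86200′; 79 + 31.86200/60 = 79.5310333
  W ⇒ negate
Point 2:
  φ: 23.603′ = 0.393383°; total 60.3933833
  N → positive
  Lon: 58.0768′ = 0.967947°; total 73.9679467
  hemisphere W, so the sign is −
Point 3:
  Latitude: 39 + 26.9/60 = 39.4483333
  N → positive
  Lon: 10.979′ = 0.182983°; total 123.1829833
  hemisphere W, so the sign is −

1. 61.256389, -79.531033
2. 60.393383, -73.967947
3. 39.448333, -123.182983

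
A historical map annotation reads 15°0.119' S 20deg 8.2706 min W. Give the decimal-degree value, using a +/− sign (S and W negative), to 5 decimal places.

-15.00198, -20.13784

Latitude: 0.119′ = 0.001983°; total 15.001983
S ⇒ negate
Lon: 8.2706′ = 0.137843°; total 20.137843
W → negative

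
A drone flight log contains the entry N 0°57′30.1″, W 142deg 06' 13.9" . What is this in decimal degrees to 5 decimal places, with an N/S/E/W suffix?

Lat: 57′ + 30.1″ = 57.50167′; 0 + 57.50167/60 = 0.958361
Lon: 142 + 6/60 + 13.9/3600 = 142.103861

0.95836° N, 142.10386° W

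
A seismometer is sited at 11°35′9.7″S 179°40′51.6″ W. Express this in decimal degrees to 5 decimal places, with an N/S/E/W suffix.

11.58603° S, 179.68100° W

Lat: 11° + 35/60 + 9.7/3600 = 11 + 0.583333 + 0.002694 = 11.586028
Longitude: 179° + 40/60 + 51.6/3600 = 179 + 0.666667 + 0.014333 = 179.681000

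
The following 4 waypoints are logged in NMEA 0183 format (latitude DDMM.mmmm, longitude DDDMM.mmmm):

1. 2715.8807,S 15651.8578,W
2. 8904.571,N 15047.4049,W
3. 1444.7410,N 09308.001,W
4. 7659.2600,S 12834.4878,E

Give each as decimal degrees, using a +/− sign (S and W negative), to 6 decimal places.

1. -27.264678, -156.864297
2. 89.076183, -150.790082
3. 14.745683, -93.133350
4. -76.987667, 128.574797

Point 1:
  φ: degrees = first 2 digits = 27, minutes = 15.8807; 27 + 15.8807/60 = 27.2646783
  hemisphere S, so the sign is −
  Lon: split at 3 digits → 156° and 51.8578′; 156 + 51.8578/60 = 156.8642967
  W → negative
Point 2:
  φ: split at 2 digits → 89° and 4.571′; 89 + 4.571/60 = 89.0761833
  N → positive
  Lon: split at 3 digits → 150° and 47.4049′; 150 + 47.4049/60 = 150.7900817
  hemisphere W, so the sign is −
Point 3:
  Latitude: degrees = first 2 digits = 14, minutes = 44.741; 14 + 44.741/60 = 14.7456833
  N → positive
  Longitude: degrees = first 3 digits = 93, minutes = 8.001; 93 + 8.001/60 = 93.1333500
  hemisphere W, so the sign is −
Point 4:
  Latitude: split at 2 digits → 76° and 59.26′; 76 + 59.26/60 = 76.9876667
  hemisphere S, so the sign is −
  Longitude: split at 3 digits → 128° and 34.4878′; 128 + 34.4878/60 = 128.5747967
  E ⇒ keep positive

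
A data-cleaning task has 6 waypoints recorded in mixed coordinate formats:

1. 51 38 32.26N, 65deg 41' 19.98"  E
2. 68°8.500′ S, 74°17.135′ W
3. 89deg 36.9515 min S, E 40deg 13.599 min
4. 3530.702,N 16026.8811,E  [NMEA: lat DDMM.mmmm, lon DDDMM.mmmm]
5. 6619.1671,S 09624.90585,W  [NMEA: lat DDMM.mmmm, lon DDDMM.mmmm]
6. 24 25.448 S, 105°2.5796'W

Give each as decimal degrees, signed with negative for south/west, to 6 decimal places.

Point 1:
  Latitude: 38′ + 32.26″ = 38.53767′; 51 + 38.53767/60 = 51.6422944
  N ⇒ keep positive
  Longitude: 41′ + 19.98″ = 41.33300′; 65 + 41.33300/60 = 65.6888833
  E ⇒ keep positive
Point 2:
  φ: 68 + 8.5/60 = 68.1416667
  hemisphere S, so the sign is −
  Longitude: 74 + 17.135/60 = 74.2855833
  W → negative
Point 3:
  φ: 36.9515′ = 0.615858°; total 89.6158583
  hemisphere S, so the sign is −
  Longitude: 40 + 13.599/60 = 40.2266500
  E → positive
Point 4:
  φ: split at 2 digits → 35° and 30.702′; 35 + 30.702/60 = 35.5117000
  N ⇒ keep positive
  Longitude: degrees = first 3 digits = 160, minutes = 26.8811; 160 + 26.8811/60 = 160.4480183
  E ⇒ keep positive
Point 5:
  Latitude: degrees = first 2 digits = 66, minutes = 19.1671; 66 + 19.1671/60 = 66.3194517
  hemisphere S, so the sign is −
  λ: split at 3 digits → 096° and 24.90585′; 96 + 24.90585/60 = 96.4150975
  W → negative
Point 6:
  Latitude: 24 + 25.448/60 = 24.4241333
  S → negative
  Longitude: 2.5796′ = 0.042993°; total 105.0429933
  W ⇒ negate

1. 51.642294, 65.688883
2. -68.141667, -74.285583
3. -89.615858, 40.226650
4. 35.511700, 160.448018
5. -66.319452, -96.415098
6. -24.424133, -105.042993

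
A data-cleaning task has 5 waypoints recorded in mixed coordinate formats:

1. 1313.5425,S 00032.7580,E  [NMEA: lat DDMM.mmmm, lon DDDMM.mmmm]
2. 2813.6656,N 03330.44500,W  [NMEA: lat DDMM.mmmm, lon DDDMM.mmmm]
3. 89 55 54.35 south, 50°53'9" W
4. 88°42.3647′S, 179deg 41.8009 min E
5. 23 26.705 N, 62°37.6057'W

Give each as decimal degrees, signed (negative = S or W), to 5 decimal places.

Point 1:
  Lat: degrees = first 2 digits = 13, minutes = 13.5425; 13 + 13.5425/60 = 13.225708
  S ⇒ negate
  Longitude: split at 3 digits → 000° and 32.758′; 0 + 32.758/60 = 0.545967
  E → positive
Point 2:
  Latitude: degrees = first 2 digits = 28, minutes = 13.6656; 28 + 13.6656/60 = 28.227760
  N ⇒ keep positive
  Longitude: degrees = first 3 digits = 33, minutes = 30.445; 33 + 30.445/60 = 33.507417
  W → negative
Point 3:
  Lat: 89 + 55/60 + 54.35/3600 = 89.931764
  S ⇒ negate
  λ: 53′ + 9″ = 53.15000′; 50 + 53.15000/60 = 50.885833
  W → negative
Point 4:
  φ: 42.3647′ = 0.706078°; total 88.706078
  S → negative
  Lon: 41.8009′ = 0.696682°; total 179.696682
  E → positive
Point 5:
  φ: 23 + 26.705/60 = 23.445083
  N ⇒ keep positive
  λ: 37.6057′ = 0.626762°; total 62.626762
  W ⇒ negate

1. -13.22571, 0.54597
2. 28.22776, -33.50742
3. -89.93176, -50.88583
4. -88.70608, 179.69668
5. 23.44508, -62.62676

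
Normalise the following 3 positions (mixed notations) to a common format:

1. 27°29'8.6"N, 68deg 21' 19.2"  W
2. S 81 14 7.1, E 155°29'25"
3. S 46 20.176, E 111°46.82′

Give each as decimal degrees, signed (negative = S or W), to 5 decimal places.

Point 1:
  φ: 27 + 29/60 + 8.6/3600 = 27.485722
  N → positive
  Lon: 68 + 21/60 + 19.2/3600 = 68.355333
  W → negative
Point 2:
  Lat: 81 + 14/60 + 7.1/3600 = 81.235306
  S → negative
  Lon: 29′ + 25″ = 29.41667′; 155 + 29.41667/60 = 155.490278
  E ⇒ keep positive
Point 3:
  Latitude: 46 + 20.176/60 = 46.336267
  S → negative
  Lon: 111 + 46.82/60 = 111.780333
  E → positive

1. 27.48572, -68.35533
2. -81.23531, 155.49028
3. -46.33627, 111.78033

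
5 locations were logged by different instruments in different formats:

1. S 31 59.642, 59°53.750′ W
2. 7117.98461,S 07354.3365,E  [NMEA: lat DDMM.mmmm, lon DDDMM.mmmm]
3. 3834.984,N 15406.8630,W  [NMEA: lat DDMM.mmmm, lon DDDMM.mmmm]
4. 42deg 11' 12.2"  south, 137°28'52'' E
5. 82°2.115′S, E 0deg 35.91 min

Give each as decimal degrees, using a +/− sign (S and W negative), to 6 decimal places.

1. -31.994033, -59.895833
2. -71.299744, 73.905608
3. 38.583067, -154.114383
4. -42.186722, 137.481111
5. -82.035250, 0.598500

Point 1:
  φ: 59.642′ = 0.994033°; total 31.9940333
  S → negative
  λ: 59 + 53.75/60 = 59.8958333
  hemisphere W, so the sign is −
Point 2:
  φ: split at 2 digits → 71° and 17.98461′; 71 + 17.98461/60 = 71.2997435
  S ⇒ negate
  Longitude: split at 3 digits → 073° and 54.3365′; 73 + 54.3365/60 = 73.9056083
  E → positive
Point 3:
  φ: split at 2 digits → 38° and 34.984′; 38 + 34.984/60 = 38.5830667
  N → positive
  Lon: split at 3 digits → 154° and 6.863′; 154 + 6.863/60 = 154.1143833
  W ⇒ negate
Point 4:
  Lat: 42° + 11/60 + 12.2/3600 = 42 + 0.183333 + 0.003389 = 42.1867222
  S ⇒ negate
  Longitude: 137 + 28/60 + 52/3600 = 137.4811111
  E ⇒ keep positive
Point 5:
  Lat: 2.115′ = 0.035250°; total 82.0352500
  S → negative
  Lon: 0 + 35.91/60 = 0.5985000
  E ⇒ keep positive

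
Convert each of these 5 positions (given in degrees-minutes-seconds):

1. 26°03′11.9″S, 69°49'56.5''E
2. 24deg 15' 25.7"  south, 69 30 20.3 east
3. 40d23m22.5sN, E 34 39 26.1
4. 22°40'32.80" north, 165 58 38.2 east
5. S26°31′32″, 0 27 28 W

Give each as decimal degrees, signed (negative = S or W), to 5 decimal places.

Point 1:
  Lat: 3′ + 11.9″ = 3.19833′; 26 + 3.19833/60 = 26.053306
  S ⇒ negate
  Longitude: 69 + 49/60 + 56.5/3600 = 69.832361
  E → positive
Point 2:
  φ: 15′ + 25.7″ = 15.42833′; 24 + 15.42833/60 = 24.257139
  S ⇒ negate
  Longitude: 69 + 30/60 + 20.3/3600 = 69.505639
  E ⇒ keep positive
Point 3:
  Latitude: 23′ + 22.5″ = 23.37500′; 40 + 23.37500/60 = 40.389583
  N ⇒ keep positive
  Longitude: 39′ + 26.1″ = 39.43500′; 34 + 39.43500/60 = 34.657250
  E → positive
Point 4:
  Lat: 40′ + 32.8″ = 40.54667′; 22 + 40.54667/60 = 22.675778
  N → positive
  Lon: 58′ + 38.2″ = 58.63667′; 165 + 58.63667/60 = 165.977278
  E → positive
Point 5:
  Latitude: 26 + 31/60 + 32/3600 = 26.525556
  S → negative
  Lon: 0 + 27/60 + 28/3600 = 0.457778
  W ⇒ negate

1. -26.05331, 69.83236
2. -24.25714, 69.50564
3. 40.38958, 34.65725
4. 22.67578, 165.97728
5. -26.52556, -0.45778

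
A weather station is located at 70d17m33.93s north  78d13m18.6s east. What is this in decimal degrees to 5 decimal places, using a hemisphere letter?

Latitude: 70° + 17/60 + 33.93/3600 = 70 + 0.283333 + 0.009425 = 70.292758
Lon: 78 + 13/60 + 18.6/3600 = 78.221833

70.29276° N, 78.22183° E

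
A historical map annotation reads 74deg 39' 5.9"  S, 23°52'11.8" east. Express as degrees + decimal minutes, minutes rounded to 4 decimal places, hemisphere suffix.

74° 39.0983′ S, 23° 52.1967′ E

φ: seconds/60 = 0.09833; minutes = 39 + 0.09833 = 39.098333
λ: seconds/60 = 0.19667; minutes = 52 + 0.19667 = 52.196667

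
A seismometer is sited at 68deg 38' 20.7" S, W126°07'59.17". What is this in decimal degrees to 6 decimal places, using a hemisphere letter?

68.639083° S, 126.133103° W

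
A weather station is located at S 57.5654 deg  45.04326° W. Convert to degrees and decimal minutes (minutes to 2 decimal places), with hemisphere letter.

57° 33.92′ S, 45° 2.60′ W

Latitude: 57° + 0.565400 × 60 = 57° 33.9240′
Lon: fractional part 0.043260 → 2.5956 minutes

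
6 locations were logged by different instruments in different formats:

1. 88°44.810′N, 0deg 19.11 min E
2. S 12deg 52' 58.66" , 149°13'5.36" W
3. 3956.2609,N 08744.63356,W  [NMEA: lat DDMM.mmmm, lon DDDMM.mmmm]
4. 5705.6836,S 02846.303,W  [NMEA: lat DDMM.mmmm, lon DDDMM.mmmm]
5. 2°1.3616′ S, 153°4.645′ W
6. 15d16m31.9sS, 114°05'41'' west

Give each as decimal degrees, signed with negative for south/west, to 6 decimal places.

Point 1:
  Lat: 88 + 44.81/60 = 88.7468333
  N ⇒ keep positive
  Lon: 0 + 19.11/60 = 0.3185000
  E ⇒ keep positive
Point 2:
  Lat: 12° + 52/60 + 58.66/3600 = 12 + 0.866667 + 0.016294 = 12.8829611
  S ⇒ negate
  Longitude: 149° + 13/60 + 5.36/3600 = 149 + 0.216667 + 0.001489 = 149.2181556
  W ⇒ negate
Point 3:
  φ: split at 2 digits → 39° and 56.2609′; 39 + 56.2609/60 = 39.9376817
  N ⇒ keep positive
  Longitude: split at 3 digits → 087° and 44.63356′; 87 + 44.63356/60 = 87.7438927
  W → negative
Point 4:
  Latitude: degrees = first 2 digits = 57, minutes = 5.6836; 57 + 5.6836/60 = 57.0947267
  hemisphere S, so the sign is −
  Longitude: split at 3 digits → 028° and 46.303′; 28 + 46.303/60 = 28.7717167
  hemisphere W, so the sign is −
Point 5:
  Latitude: 1.3616′ = 0.022693°; total 2.0226933
  hemisphere S, so the sign is −
  Lon: 4.645′ = 0.077417°; total 153.0774167
  W → negative
Point 6:
  Latitude: 15° + 16/60 + 31.9/3600 = 15 + 0.266667 + 0.008861 = 15.2755278
  S → negative
  Lon: 114° + 5/60 + 41/3600 = 114 + 0.083333 + 0.011389 = 114.0947222
  hemisphere W, so the sign is −

1. 88.746833, 0.318500
2. -12.882961, -149.218156
3. 39.937682, -87.743893
4. -57.094727, -28.771717
5. -2.022693, -153.077417
6. -15.275528, -114.094722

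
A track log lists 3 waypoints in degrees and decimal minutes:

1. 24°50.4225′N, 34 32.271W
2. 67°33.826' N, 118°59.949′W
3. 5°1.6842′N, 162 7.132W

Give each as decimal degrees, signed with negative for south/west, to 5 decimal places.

1. 24.84038, -34.53785
2. 67.56377, -118.99915
3. 5.02807, -162.11887

Point 1:
  φ: 24 + 50.4225/60 = 24.840375
  N ⇒ keep positive
  λ: 32.271′ = 0.537850°; total 34.537850
  hemisphere W, so the sign is −
Point 2:
  φ: 67 + 33.826/60 = 67.563767
  N ⇒ keep positive
  Lon: 118 + 59.949/60 = 118.999150
  hemisphere W, so the sign is −
Point 3:
  φ: 1.6842′ = 0.028070°; total 5.028070
  N ⇒ keep positive
  λ: 162 + 7.132/60 = 162.118867
  W ⇒ negate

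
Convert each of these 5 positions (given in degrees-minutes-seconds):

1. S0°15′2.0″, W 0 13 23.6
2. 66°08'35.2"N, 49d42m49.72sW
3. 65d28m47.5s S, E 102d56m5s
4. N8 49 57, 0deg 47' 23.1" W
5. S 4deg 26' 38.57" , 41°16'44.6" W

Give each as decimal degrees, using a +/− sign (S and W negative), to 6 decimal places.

1. -0.250556, -0.223222
2. 66.143111, -49.713811
3. -65.479861, 102.934722
4. 8.832500, -0.789750
5. -4.444047, -41.279056

Point 1:
  φ: 0 + 15/60 + 2/3600 = 0.2505556
  S ⇒ negate
  Lon: 0° + 13/60 + 23.6/3600 = 0 + 0.216667 + 0.006556 = 0.2232222
  W → negative
Point 2:
  φ: 66° + 8/60 + 35.2/3600 = 66 + 0.133333 + 0.009778 = 66.1431111
  N ⇒ keep positive
  Lon: 49 + 42/60 + 49.72/3600 = 49.7138111
  W ⇒ negate
Point 3:
  Lat: 28′ + 47.5″ = 28.79167′; 65 + 28.79167/60 = 65.4798611
  S → negative
  Longitude: 102 + 56/60 + 5/3600 = 102.9347222
  E → positive
Point 4:
  φ: 8° + 49/60 + 57/3600 = 8 + 0.816667 + 0.015833 = 8.8325000
  N ⇒ keep positive
  Longitude: 47′ + 23.1″ = 47.38500′; 0 + 47.38500/60 = 0.7897500
  hemisphere W, so the sign is −
Point 5:
  Lat: 4 + 26/60 + 38.57/3600 = 4.4440472
  S → negative
  λ: 41 + 16/60 + 44.6/3600 = 41.2790556
  hemisphere W, so the sign is −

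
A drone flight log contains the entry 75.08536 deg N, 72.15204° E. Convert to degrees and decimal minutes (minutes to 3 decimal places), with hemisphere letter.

φ: 75° + 0.085360 × 60 = 75° 5.12160′
Longitude: 72° + 0.152040 × 60 = 72° 9.12240′

75° 5.122′ N, 72° 9.122′ E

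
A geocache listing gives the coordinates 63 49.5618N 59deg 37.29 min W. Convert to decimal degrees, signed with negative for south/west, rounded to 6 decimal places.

φ: 49.5618′ = 0.826030°; total 63.8260300
N → positive
λ: 37.29′ = 0.621500°; total 59.6215000
W ⇒ negate

63.826030, -59.621500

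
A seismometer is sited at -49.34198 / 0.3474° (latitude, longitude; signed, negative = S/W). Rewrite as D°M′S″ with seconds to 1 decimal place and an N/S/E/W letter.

49°20′31.1″ S, 0°20′50.6″ E

Latitude is negative → S; |value| = 49.341980
φ: 0.341980 × 60 = 20.51880′ → 20′, remainder × 60 = 31.128″
λ: 0.347400 × 60 = 20.84400′ → 20′, remainder × 60 = 50.640″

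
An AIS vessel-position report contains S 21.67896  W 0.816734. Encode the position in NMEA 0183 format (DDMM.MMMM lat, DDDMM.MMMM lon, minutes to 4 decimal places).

2140.7376,S / 00049.0040,W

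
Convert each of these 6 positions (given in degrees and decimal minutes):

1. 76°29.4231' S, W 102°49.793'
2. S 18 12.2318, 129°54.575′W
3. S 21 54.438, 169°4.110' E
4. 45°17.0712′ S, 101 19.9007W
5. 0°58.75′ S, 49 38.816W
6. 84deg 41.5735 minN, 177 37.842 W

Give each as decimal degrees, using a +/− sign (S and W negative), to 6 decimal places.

Point 1:
  Lat: 76 + 29.4231/60 = 76.4903850
  hemisphere S, so the sign is −
  λ: 102 + 49.793/60 = 102.8298833
  hemisphere W, so the sign is −
Point 2:
  Latitude: 12.2318′ = 0.203863°; total 18.2038633
  S → negative
  Lon: 54.575′ = 0.909583°; total 129.9095833
  W ⇒ negate
Point 3:
  Lat: 54.438′ = 0.907300°; total 21.9073000
  hemisphere S, so the sign is −
  Longitude: 4.11′ = 0.068500°; total 169.0685000
  E → positive
Point 4:
  Latitude: 45 + 17.0712/60 = 45.2845200
  S → negative
  λ: 19.9007′ = 0.331678°; total 101.3316783
  W → negative
Point 5:
  φ: 58.75′ = 0.979167°; total 0.9791667
  S ⇒ negate
  Longitude: 49 + 38.816/60 = 49.6469333
  W ⇒ negate
Point 6:
  Latitude: 41.5735′ = 0.692892°; total 84.6928917
  N → positive
  λ: 177 + 37.842/60 = 177.6307000
  W → negative

1. -76.490385, -102.829883
2. -18.203863, -129.909583
3. -21.907300, 169.068500
4. -45.284520, -101.331678
5. -0.979167, -49.646933
6. 84.692892, -177.630700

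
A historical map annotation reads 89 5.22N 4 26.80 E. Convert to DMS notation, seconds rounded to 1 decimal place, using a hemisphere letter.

89°05′13.2″ N, 4°26′48.0″ E

φ: 5.22000′ → 5′ and 0.22000 × 60 = 13.200″
λ: 26.80000′ → 26′ and 0.80000 × 60 = 48.000″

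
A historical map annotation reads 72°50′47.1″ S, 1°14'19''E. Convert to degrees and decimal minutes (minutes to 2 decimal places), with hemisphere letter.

φ: 50 + 47.1/60 = 50.7850′
Lon: 14 + 19/60 = 14.3167′

72° 50.79′ S, 1° 14.32′ E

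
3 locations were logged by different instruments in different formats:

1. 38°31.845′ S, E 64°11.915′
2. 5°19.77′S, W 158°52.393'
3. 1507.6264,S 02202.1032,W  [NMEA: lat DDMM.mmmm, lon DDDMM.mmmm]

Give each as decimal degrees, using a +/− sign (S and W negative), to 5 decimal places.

1. -38.53075, 64.19858
2. -5.32950, -158.87322
3. -15.12711, -22.03505

Point 1:
  Latitude: 31.845′ = 0.530750°; total 38.530750
  S → negative
  λ: 11.915′ = 0.198583°; total 64.198583
  E → positive
Point 2:
  Latitude: 19.77′ = 0.329500°; total 5.329500
  hemisphere S, so the sign is −
  Longitude: 52.393′ = 0.873217°; total 158.873217
  W → negative
Point 3:
  φ: degrees = first 2 digits = 15, minutes = 7.6264; 15 + 7.6264/60 = 15.127107
  S → negative
  λ: degrees = first 3 digits = 22, minutes = 2.1032; 22 + 2.1032/60 = 22.035053
  W ⇒ negate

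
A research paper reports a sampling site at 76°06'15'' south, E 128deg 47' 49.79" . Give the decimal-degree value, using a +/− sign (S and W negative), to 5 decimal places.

Lat: 76° + 6/60 + 15/3600 = 76 + 0.100000 + 0.004167 = 76.104167
hemisphere S, so the sign is −
Longitude: 128 + 47/60 + 49.79/3600 = 128.797164
E ⇒ keep positive

-76.10417, 128.79716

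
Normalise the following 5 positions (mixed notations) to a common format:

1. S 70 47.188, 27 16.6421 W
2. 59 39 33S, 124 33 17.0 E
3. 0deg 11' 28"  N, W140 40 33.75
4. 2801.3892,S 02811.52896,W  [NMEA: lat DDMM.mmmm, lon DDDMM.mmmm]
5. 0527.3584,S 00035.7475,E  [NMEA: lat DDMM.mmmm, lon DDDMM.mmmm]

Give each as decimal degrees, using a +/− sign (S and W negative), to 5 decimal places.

1. -70.78647, -27.27737
2. -59.65917, 124.55472
3. 0.19111, -140.67604
4. -28.02315, -28.19215
5. -5.45597, 0.59579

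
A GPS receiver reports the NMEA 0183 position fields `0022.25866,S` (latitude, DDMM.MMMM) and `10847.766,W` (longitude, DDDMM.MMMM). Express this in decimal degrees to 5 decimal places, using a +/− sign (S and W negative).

-0.37098, -108.79610

Lat: degrees = first 2 digits = 0, minutes = 22.25866; 0 + 22.25866/60 = 0.370978
hemisphere S, so the sign is −
λ: split at 3 digits → 108° and 47.766′; 108 + 47.766/60 = 108.796100
W → negative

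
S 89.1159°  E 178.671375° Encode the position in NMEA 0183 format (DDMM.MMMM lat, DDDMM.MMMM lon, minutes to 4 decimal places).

8906.9540,S / 17840.2825,E

Lat: fractional part 0.115900 → 6.954000 minutes
Longitude: 178° + 0.671375 × 60 = 178° 40.282500′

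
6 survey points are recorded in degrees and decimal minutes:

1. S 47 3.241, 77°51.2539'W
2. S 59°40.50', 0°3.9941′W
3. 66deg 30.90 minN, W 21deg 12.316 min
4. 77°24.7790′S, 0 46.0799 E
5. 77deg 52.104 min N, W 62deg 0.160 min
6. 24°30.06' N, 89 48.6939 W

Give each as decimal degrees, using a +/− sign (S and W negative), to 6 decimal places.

1. -47.054017, -77.854232
2. -59.675000, -0.066568
3. 66.515000, -21.205267
4. -77.412983, 0.767998
5. 77.868400, -62.002667
6. 24.501000, -89.811565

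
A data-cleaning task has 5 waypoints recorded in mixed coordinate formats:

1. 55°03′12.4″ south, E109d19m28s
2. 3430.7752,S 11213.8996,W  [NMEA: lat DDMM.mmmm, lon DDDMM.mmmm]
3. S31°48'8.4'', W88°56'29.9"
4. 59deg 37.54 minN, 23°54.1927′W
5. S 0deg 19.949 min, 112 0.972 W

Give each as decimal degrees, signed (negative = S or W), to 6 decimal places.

Point 1:
  Lat: 55° + 3/60 + 12.4/3600 = 55 + 0.050000 + 0.003444 = 55.0534444
  hemisphere S, so the sign is −
  Longitude: 109 + 19/60 + 28/3600 = 109.3244444
  E → positive
Point 2:
  φ: degrees = first 2 digits = 34, minutes = 30.7752; 34 + 30.7752/60 = 34.5129200
  S → negative
  Longitude: split at 3 digits → 112° and 13.8996′; 112 + 13.8996/60 = 112.2316600
  W ⇒ negate
Point 3:
  φ: 31° + 48/60 + 8.4/3600 = 31 + 0.800000 + 0.002333 = 31.8023333
  S → negative
  Lon: 88° + 56/60 + 29.9/3600 = 88 + 0.933333 + 0.008306 = 88.9416389
  W → negative
Point 4:
  Lat: 59 + 37.54/60 = 59.6256667
  N → positive
  λ: 23 + 54.1927/60 = 23.9032117
  W → negative
Point 5:
  Lat: 19.949′ = 0.332483°; total 0.3324833
  S ⇒ negate
  Lon: 0.972′ = 0.016200°; total 112.0162000
  hemisphere W, so the sign is −

1. -55.053444, 109.324444
2. -34.512920, -112.231660
3. -31.802333, -88.941639
4. 59.625667, -23.903212
5. -0.332483, -112.016200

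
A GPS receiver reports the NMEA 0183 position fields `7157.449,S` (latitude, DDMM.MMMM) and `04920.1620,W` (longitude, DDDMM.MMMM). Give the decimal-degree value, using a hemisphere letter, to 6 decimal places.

φ: degrees = first 2 digits = 71, minutes = 57.449; 71 + 57.449/60 = 71.9574833
λ: split at 3 digits → 049° and 20.162′; 49 + 20.162/60 = 49.3360333

71.957483° S, 49.336033° W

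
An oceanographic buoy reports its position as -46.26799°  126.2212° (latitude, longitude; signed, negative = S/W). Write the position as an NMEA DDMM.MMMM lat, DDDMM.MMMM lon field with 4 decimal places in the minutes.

4616.0794,S / 12613.2720,E

Latitude is negative → S; |value| = 46.267990
Lat: fractional part 0.267990 → 16.079400 minutes
Longitude: 126° + 0.221200 × 60 = 126° 13.272000′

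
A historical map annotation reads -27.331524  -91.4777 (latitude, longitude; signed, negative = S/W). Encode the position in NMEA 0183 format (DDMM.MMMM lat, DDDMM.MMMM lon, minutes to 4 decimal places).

2719.8914,S / 09128.6620,W

Latitude is negative → S; |value| = 27.331524
Latitude: 27° + 0.331524 × 60 = 27° 19.891440′
Longitude is negative → W; |value| = 91.477700
λ: 91° + 0.477700 × 60 = 91° 28.662000′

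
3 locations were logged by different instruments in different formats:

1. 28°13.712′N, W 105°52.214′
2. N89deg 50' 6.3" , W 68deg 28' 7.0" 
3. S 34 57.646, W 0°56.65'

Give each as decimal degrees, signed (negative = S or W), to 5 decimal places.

1. 28.22853, -105.87023
2. 89.83508, -68.46861
3. -34.96077, -0.94417

Point 1:
  φ: 28 + 13.712/60 = 28.228533
  N ⇒ keep positive
  λ: 52.214′ = 0.870233°; total 105.870233
  hemisphere W, so the sign is −
Point 2:
  φ: 89° + 50/60 + 6.3/3600 = 89 + 0.833333 + 0.001750 = 89.835083
  N ⇒ keep positive
  Lon: 68 + 28/60 + 7/3600 = 68.468611
  W → negative
Point 3:
  Latitude: 34 + 57.646/60 = 34.960767
  hemisphere S, so the sign is −
  λ: 0 + 56.65/60 = 0.944167
  W → negative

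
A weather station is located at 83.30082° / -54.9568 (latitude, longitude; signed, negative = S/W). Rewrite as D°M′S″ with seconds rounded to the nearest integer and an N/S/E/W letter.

φ: whole degrees 83; 18.04920′ → 18′ and 2.95″
Longitude is negative → W; |value| = 54.956800
λ: whole degrees 54; 57.40800′ → 57′ and 24.48″

83°18′3″ N, 54°57′24″ W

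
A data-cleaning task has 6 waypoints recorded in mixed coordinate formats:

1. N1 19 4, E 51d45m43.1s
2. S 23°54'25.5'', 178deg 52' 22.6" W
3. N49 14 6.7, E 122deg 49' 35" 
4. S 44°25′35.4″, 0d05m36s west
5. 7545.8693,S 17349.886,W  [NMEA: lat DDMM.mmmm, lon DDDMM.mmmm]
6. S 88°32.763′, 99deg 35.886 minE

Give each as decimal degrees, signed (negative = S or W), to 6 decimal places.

Point 1:
  φ: 1° + 19/60 + 4/3600 = 1 + 0.316667 + 0.001111 = 1.3177778
  N → positive
  Longitude: 51° + 45/60 + 43.1/3600 = 51 + 0.750000 + 0.011972 = 51.7619722
  E → positive
Point 2:
  Lat: 23° + 54/60 + 25.5/3600 = 23 + 0.900000 + 0.007083 = 23.9070833
  hemisphere S, so the sign is −
  Longitude: 178° + 52/60 + 22.6/3600 = 178 + 0.866667 + 0.006278 = 178.8729444
  hemisphere W, so the sign is −
Point 3:
  Lat: 49 + 14/60 + 6.7/3600 = 49.2351944
  N → positive
  Lon: 49′ + 35″ = 49.58333′; 122 + 49.58333/60 = 122.8263889
  E → positive
Point 4:
  Lat: 44° + 25/60 + 35.4/3600 = 44 + 0.416667 + 0.009833 = 44.4265000
  hemisphere S, so the sign is −
  Longitude: 0° + 5/60 + 36/3600 = 0 + 0.083333 + 0.010000 = 0.0933333
  hemisphere W, so the sign is −
Point 5:
  Latitude: degrees = first 2 digits = 75, minutes = 45.8693; 75 + 45.8693/60 = 75.7644883
  S → negative
  Longitude: degrees = first 3 digits = 173, minutes = 49.886; 173 + 49.886/60 = 173.8314333
  hemisphere W, so the sign is −
Point 6:
  Lat: 88 + 32.763/60 = 88.5460500
  S ⇒ negate
  Longitude: 99 + 35.886/60 = 99.5981000
  E → positive

1. 1.317778, 51.761972
2. -23.907083, -178.872944
3. 49.235194, 122.826389
4. -44.426500, -0.093333
5. -75.764488, -173.831433
6. -88.546050, 99.598100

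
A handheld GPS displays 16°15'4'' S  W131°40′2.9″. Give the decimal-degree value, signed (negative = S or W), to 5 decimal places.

-16.25111, -131.66747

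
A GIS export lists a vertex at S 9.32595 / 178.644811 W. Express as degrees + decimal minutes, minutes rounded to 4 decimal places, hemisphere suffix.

9° 19.5570′ S, 178° 38.6887′ W

Lat: 9° + 0.325950 × 60 = 9° 19.557000′
Lon: 178° + 0.644811 × 60 = 178° 38.688660′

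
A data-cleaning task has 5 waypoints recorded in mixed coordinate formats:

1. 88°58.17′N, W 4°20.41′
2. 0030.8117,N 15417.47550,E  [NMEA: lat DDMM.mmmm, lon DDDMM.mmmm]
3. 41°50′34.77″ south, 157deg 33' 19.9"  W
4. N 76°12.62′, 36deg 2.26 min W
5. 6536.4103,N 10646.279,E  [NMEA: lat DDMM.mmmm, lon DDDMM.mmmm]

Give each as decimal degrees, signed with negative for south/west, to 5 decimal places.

1. 88.96950, -4.34017
2. 0.51353, 154.29126
3. -41.84299, -157.55553
4. 76.21033, -36.03767
5. 65.60684, 106.77132

Point 1:
  Lat: 88 + 58.17/60 = 88.969500
  N ⇒ keep positive
  Lon: 4 + 20.41/60 = 4.340167
  W ⇒ negate
Point 2:
  Lat: degrees = first 2 digits = 0, minutes = 30.8117; 0 + 30.8117/60 = 0.513528
  N ⇒ keep positive
  Longitude: degrees = first 3 digits = 154, minutes = 17.4755; 154 + 17.4755/60 = 154.291258
  E ⇒ keep positive
Point 3:
  Lat: 41 + 50/60 + 34.77/3600 = 41.842992
  S ⇒ negate
  λ: 33′ + 19.9″ = 33.33167′; 157 + 33.33167/60 = 157.555528
  W ⇒ negate
Point 4:
  Lat: 12.62′ = 0.210333°; total 76.210333
  N → positive
  λ: 36 + 2.26/60 = 36.037667
  hemisphere W, so the sign is −
Point 5:
  Lat: split at 2 digits → 65° and 36.4103′; 65 + 36.4103/60 = 65.606838
  N ⇒ keep positive
  Longitude: split at 3 digits → 106° and 46.279′; 106 + 46.279/60 = 106.771317
  E → positive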